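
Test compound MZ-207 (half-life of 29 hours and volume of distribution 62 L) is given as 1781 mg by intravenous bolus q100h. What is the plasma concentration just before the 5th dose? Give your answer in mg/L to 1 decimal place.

f = (1/2)^(τ/t½) = (1/2)^(100/29) ≈ 0.0916.
C₀ = D/Vd = 1781/62 ≈ 28.726 mg/L.
Before the 5th dose, 4 doses have been given. Superposition: Cmin = C₀·(f + f² + … + f^4).
≈ 28.726 × (0.0916 + 0.0084 + 0.0008 + 0.0001) ≈ 28.726 × 0.1009 ≈ 2.898 mg/L.

2.9 mg/L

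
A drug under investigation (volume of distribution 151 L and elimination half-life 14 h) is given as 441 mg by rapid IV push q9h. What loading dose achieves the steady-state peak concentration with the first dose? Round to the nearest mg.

1227 mg

f = (1/2)^(9/14) ≈ 0.640443; accumulation ratio R = 1/(1−f) ≈ 2.78120.
Loading dose to hit Cmax,ss on first dose: D_load = D_maint·R ≈ 441 × 2.78120 ≈ 1226.51 mg.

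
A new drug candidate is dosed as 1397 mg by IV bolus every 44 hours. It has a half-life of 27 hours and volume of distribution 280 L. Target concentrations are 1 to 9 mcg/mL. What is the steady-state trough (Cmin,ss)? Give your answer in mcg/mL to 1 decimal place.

τ/t½ = 44/27 ≈ 1.6296, so fraction remaining f = (1/2)^(44/27) ≈ 0.3232.
Accumulation ratio R = 1/(1 − f) ≈ 1/0.6768 ≈ 1.4775.
Single-dose peak C₀ = D/Vd = 1397/280 ≈ 4.989 mcg/mL.
Cmax,ss = C₀/(1 − f) ≈ 4.989/0.6768 ≈ 7.371 mcg/mL.
Steady-state trough Cmin,ss = Cmax,ss·f ≈ 7.371 × 0.3232 ≈ 2.382 mcg/mL.
Trough 2.4 mcg/mL vs MEC 1 mcg/mL: adequate.

2.4 mcg/mL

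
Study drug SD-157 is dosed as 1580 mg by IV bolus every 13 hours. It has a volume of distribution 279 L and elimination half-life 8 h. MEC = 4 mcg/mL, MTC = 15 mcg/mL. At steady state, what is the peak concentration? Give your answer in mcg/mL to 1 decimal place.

k = ln2/t½ = ln2/8 ≈ 0.086643 h⁻¹; fraction remaining f = e^(−kτ) = e^(−0.086643×13) ≈ 0.3242.
Accumulation ratio R = 1/(1 − f) ≈ 1/0.6758 ≈ 1.4797.
Each bolus raises the concentration by D/Vd = 1580/279 ≈ 5.663 mcg/mL.
Steady-state peak Cmax,ss = C₀·R ≈ 5.663 × 1.4797 ≈ 8.380 mcg/mL.
Peak 8.4 mcg/mL vs MTC 15 mcg/mL: below toxic threshold.

8.4 mcg/mL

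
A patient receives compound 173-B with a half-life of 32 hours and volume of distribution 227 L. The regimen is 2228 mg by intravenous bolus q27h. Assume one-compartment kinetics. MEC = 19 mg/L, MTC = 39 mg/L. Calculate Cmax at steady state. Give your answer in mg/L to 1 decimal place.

22.2 mg/L

τ/t½ = 27/32 ≈ 0.84375, so fraction remaining f = (1/2)^(27/32) ≈ 0.5572.
Accumulation ratio R = 1/(1 − f) ≈ 1/0.4428 ≈ 2.2584.
Each bolus raises the concentration by D/Vd = 2228/227 ≈ 9.815 mg/L.
Steady-state peak Cmax,ss = C₀·R ≈ 9.815 × 2.2584 ≈ 22.166 mg/L.
Peak 22.2 mg/L vs MTC 39 mg/L: below toxic threshold.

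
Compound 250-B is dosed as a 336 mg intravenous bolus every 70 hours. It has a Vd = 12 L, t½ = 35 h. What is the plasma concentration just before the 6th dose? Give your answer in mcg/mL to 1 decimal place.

f = (1/2)^(τ/t½) = (1/2)^(70/35) ≈ 0.2500.
C₀ = D/Vd = 336/12 ≈ 28.000 mcg/mL.
Before the 6th dose, 5 doses have been given. Superposition: Cmin = C₀·(f + f² + … + f^5).
≈ 28.000 × (0.2500 + 0.0625 + 0.0156 + 0.0039 + 0.0010) ≈ 28.000 × 0.3330 ≈ 9.324 mcg/mL.

9.3 mcg/mL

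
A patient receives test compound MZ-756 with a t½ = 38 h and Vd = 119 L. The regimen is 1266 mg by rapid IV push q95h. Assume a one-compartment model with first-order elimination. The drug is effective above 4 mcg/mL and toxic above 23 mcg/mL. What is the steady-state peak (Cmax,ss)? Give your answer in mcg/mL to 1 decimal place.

12.9 mcg/mL

Over one 95-h interval, 95/38 ≈ 2.5 half-lives elapse, leaving f ≈ 0.1768 of each dose.
At steady state, accumulation factor R = 1/(1 − e^(−kτ)) ≈ 1.2148.
Each bolus raises the concentration by D/Vd = 1266/119 ≈ 10.639 mcg/mL.
Steady-state peak Cmax,ss = C₀·R ≈ 10.639 × 1.2148 ≈ 12.924 mcg/mL.
Peak 12.9 mcg/mL vs MTC 23 mcg/mL: below toxic threshold.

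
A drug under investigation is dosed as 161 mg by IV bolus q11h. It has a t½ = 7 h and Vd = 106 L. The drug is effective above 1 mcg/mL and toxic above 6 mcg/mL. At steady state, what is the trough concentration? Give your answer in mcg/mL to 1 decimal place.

τ/t½ = 11/7 ≈ 1.5714, so fraction remaining f = (1/2)^(11/7) ≈ 0.3365.
Accumulation ratio R = 1/(1 − f) ≈ 1/0.6635 ≈ 1.5072.
Each bolus raises the concentration by D/Vd = 161/106 ≈ 1.519 mcg/mL.
Steady-state peak Cmax,ss = C₀·R ≈ 1.519 × 1.5072 ≈ 2.289 mcg/mL.
Steady-state trough Cmin,ss = Cmax,ss·f ≈ 2.289 × 0.3365 ≈ 0.770 mcg/mL.
Trough 0.8 mcg/mL vs MEC 1 mcg/mL: subtherapeutic.

0.8 mcg/mL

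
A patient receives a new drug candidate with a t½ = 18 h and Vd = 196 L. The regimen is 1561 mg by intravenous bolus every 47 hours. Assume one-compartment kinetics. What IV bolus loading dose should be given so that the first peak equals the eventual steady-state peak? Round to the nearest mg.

f = (1/2)^(47/18) ≈ 0.163673; accumulation ratio R = 1/(1−f) ≈ 1.19570.
Loading dose to hit Cmax,ss on first dose: D_load = D_maint·R ≈ 1561 × 1.19570 ≈ 1866.49 mg.

1866 mg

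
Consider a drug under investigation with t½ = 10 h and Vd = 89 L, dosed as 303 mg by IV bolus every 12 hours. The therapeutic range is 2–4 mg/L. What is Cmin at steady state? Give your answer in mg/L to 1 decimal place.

Over one 12-h interval, 12/10 ≈ 1.2 half-lives elapse, leaving f ≈ 0.4353 of each dose.
Accumulation ratio R = 1/(1 − f) ≈ 1/0.5647 ≈ 1.7709.
Each bolus raises the concentration by D/Vd = 303/89 ≈ 3.404 mg/L.
Cmax,ss = C₀/(1 − f) ≈ 3.404/0.5647 ≈ 6.028 mg/L.
One interval later, Cmin,ss = Cmax,ss·e^(−kτ) ≈ 6.028 × 0.4353 ≈ 2.624 mg/L.
Trough 2.6 mg/L vs MEC 2 mg/L: adequate.

2.6 mg/L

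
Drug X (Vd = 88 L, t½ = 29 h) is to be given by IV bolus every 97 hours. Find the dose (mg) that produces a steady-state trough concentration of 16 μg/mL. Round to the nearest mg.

12897 mg

τ/t½ = 97/29 ≈ 3.3448, so f = (1/2)^(97/29) ≈ 0.098425.
Cmin,ss = (D/Vd)·f/(1−f), so D = Cmin,ss·Vd·(1−f)/f.
D = 16 × 88 × (1−f)/f ≈ 16 × 88 × 9.16002 ≈ 12897.31 mg.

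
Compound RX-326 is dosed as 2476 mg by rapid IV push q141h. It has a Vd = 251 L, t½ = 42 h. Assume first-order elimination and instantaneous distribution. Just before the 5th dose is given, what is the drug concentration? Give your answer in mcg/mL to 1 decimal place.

f = (1/2)^(τ/t½) = (1/2)^(141/42) ≈ 0.0976.
C₀ = D/Vd = 2476/251 ≈ 9.865 mcg/mL.
Before the 5th dose, 4 doses have been given. Superposition: Cmin = C₀·(f + f² + … + f^4).
≈ 9.865 × (0.0976 + 0.0095 + 0.0009 + 0.0001) ≈ 9.865 × 0.1081 ≈ 1.066 mcg/mL.

1.1 mcg/mL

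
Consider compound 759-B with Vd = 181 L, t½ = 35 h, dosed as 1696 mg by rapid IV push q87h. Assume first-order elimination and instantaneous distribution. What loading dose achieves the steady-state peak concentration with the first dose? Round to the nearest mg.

2065 mg

f = (1/2)^(87/35) ≈ 0.178536; accumulation ratio R = 1/(1−f) ≈ 1.21734.
Loading dose to hit Cmax,ss on first dose: D_load = D_maint·R ≈ 1696 × 1.21734 ≈ 2064.61 mg.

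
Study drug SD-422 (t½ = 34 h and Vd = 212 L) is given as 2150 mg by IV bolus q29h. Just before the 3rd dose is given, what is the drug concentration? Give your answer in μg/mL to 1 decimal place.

8.7 μg/mL

f = (1/2)^(τ/t½) = (1/2)^(29/34) ≈ 0.5537.
C₀ = D/Vd = 2150/212 ≈ 10.142 μg/mL.
Before the 3rd dose, 2 doses have been given. Superposition: Cmin = C₀·(f + f²).
≈ 10.142 × (0.5537 + 0.3066) ≈ 10.142 × 0.8603 ≈ 8.725 μg/mL.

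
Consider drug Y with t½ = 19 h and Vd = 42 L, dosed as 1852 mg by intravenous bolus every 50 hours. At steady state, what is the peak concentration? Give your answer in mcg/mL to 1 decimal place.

52.6 mcg/mL

k = ln2/t½ = ln2/19 ≈ 0.036481 h⁻¹; fraction remaining f = e^(−kτ) = e^(−0.036481×50) ≈ 0.1614.
Accumulation ratio R = 1/(1 − f) ≈ 1/0.8386 ≈ 1.1925.
Single-dose peak C₀ = D/Vd = 1852/42 ≈ 44.095 mcg/mL.
Steady-state peak Cmax,ss = C₀·R ≈ 44.095 × 1.1925 ≈ 52.583 mcg/mL.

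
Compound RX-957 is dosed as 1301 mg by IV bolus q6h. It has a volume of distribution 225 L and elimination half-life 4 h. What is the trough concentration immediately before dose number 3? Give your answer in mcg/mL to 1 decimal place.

f = (1/2)^(τ/t½) = (1/2)^(6/4) ≈ 0.3536.
C₀ = D/Vd = 1301/225 ≈ 5.782 mcg/mL.
Before the 3rd dose, 2 doses have been given. Superposition: Cmin = C₀·(f + f²).
≈ 5.782 × (0.3536 + 0.1250) ≈ 5.782 × 0.4786 ≈ 2.767 mcg/mL.

2.8 mcg/mL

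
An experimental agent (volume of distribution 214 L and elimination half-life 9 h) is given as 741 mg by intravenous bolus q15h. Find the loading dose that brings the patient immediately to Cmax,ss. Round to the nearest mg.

1082 mg

f = (1/2)^(15/9) ≈ 0.314980; accumulation ratio R = 1/(1−f) ≈ 1.45981.
Loading dose to hit Cmax,ss on first dose: D_load = D_maint·R ≈ 741 × 1.45981 ≈ 1081.72 mg.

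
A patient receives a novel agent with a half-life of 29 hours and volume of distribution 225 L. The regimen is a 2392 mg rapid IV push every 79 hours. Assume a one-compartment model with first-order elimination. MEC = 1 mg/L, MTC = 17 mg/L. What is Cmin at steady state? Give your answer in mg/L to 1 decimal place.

k = ln2/t½ = ln2/29 ≈ 0.023902 h⁻¹; fraction remaining f = e^(−kτ) = e^(−0.023902×79) ≈ 0.1513.
Accumulation ratio R = 1/(1 − f) ≈ 1/0.8487 ≈ 1.1783.
Each bolus raises the concentration by D/Vd = 2392/225 ≈ 10.631 mg/L.
Cmax,ss = C₀/(1 − f) ≈ 10.631/0.8487 ≈ 12.526 mg/L.
Steady-state trough Cmin,ss = Cmax,ss·f ≈ 12.526 × 0.1513 ≈ 1.895 mg/L.
Trough 1.9 mg/L vs MEC 1 mg/L: adequate.

1.9 mg/L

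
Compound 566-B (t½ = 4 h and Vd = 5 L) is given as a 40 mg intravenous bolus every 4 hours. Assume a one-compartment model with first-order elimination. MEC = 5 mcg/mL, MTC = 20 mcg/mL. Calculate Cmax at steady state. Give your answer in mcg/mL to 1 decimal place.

16.0 mcg/mL

The dosing interval is 1 half-life, so f = 2^(−1) = 0.5.
At steady state, R = 1/(1 − 0.5) = 2/1.
Single-dose peak C₀ = D/Vd = 40/5 = 8 mcg/mL.
Steady-state peak Cmax,ss = C₀·R = 8 × 2/1 ≈ 16.000 mcg/mL.
Peak 16.0 mcg/mL vs MTC 20 mcg/mL: below toxic threshold.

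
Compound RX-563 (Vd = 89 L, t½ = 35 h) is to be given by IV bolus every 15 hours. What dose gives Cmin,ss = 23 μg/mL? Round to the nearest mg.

τ/t½ = 15/35 ≈ 0.42857, so f = (1/2)^(15/35) ≈ 0.742997.
Cmin,ss = (D/Vd)·f/(1−f), so D = Cmin,ss·Vd·(1−f)/f.
D = 23 × 89 × (1−f)/f ≈ 23 × 89 × 0.34590 ≈ 708.06 mg.

708 mg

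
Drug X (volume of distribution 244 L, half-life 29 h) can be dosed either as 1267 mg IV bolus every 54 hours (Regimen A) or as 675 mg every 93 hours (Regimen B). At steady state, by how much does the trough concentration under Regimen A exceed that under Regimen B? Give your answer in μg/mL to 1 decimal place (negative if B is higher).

1.6 μg/mL

Regimen A: f = (1/2)^(54/29) ≈ 0.2751; Cmin,ss = (1267/244)·f/(1−f) ≈ 1.971 μg/mL.
Regimen B: f = (1/2)^(93/29) ≈ 0.1083; Cmin,ss = (675/244)·f/(1−f) ≈ 0.336 μg/mL.
Difference ≈ 1.971 − 0.336 ≈ 1.635 μg/mL.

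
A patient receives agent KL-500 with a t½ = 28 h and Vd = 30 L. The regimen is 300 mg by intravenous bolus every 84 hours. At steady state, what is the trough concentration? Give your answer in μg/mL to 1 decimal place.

1.4 μg/mL

τ = 84 h = 3 half-lives, so f = (1/2)^3 = 0.125.
Accumulation ratio R = 1/(1 − f) = 1/0.875 = 8/7.
Single-dose peak C₀ = D/Vd = 300/30 = 10 μg/mL.
Steady-state peak Cmax,ss = C₀·R = 10 × 8/7 ≈ 11.429 μg/mL.
Steady-state trough Cmin,ss = Cmax,ss·f ≈ 11.429 × 0.125 ≈ 1.429 μg/mL.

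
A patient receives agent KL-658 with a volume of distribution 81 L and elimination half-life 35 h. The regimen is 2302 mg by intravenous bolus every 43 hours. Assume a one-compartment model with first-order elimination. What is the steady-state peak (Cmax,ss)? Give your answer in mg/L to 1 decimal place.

49.6 mg/L

Over one 43-h interval, 43/35 ≈ 1.2286 half-lives elapse, leaving f ≈ 0.4267 of each dose.
Accumulation ratio R = 1/(1 − f) ≈ 1/0.5733 ≈ 1.7443.
Single-dose peak C₀ = D/Vd = 2302/81 ≈ 28.420 mg/L.
Steady-state peak Cmax,ss = C₀·R ≈ 28.420 × 1.7443 ≈ 49.573 mg/L.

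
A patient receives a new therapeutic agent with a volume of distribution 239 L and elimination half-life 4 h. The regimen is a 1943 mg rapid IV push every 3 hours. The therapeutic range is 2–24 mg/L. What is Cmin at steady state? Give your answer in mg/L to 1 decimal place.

11.9 mg/L

k = ln2/t½ = ln2/4 ≈ 0.173287 h⁻¹; fraction remaining f = e^(−kτ) = e^(−0.173287×3) ≈ 0.5946.
Each bolus raises the concentration by D/Vd = 1943/239 ≈ 8.130 mg/L.
Steady-state trough Cmin,ss = C₀·f/(1−f) ≈ 8.130 × 0.5946/0.4054 ≈ 11.924 mg/L.
Trough 11.9 mg/L vs MEC 2 mg/L: adequate.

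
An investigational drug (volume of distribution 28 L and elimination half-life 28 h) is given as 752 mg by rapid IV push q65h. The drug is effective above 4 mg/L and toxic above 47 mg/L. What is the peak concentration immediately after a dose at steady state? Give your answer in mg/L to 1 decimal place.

33.6 mg/L

Over one 65-h interval, 65/28 ≈ 2.3214 half-lives elapse, leaving f ≈ 0.2001 of each dose.
At steady state, accumulation factor R = 1/(1 − e^(−kτ)) ≈ 1.2502.
Each bolus raises the concentration by D/Vd = 752/28 ≈ 26.857 mg/L.
Steady-state peak Cmax,ss = C₀·R ≈ 26.857 × 1.2502 ≈ 33.577 mg/L.
Peak 33.6 mg/L vs MTC 47 mg/L: below toxic threshold.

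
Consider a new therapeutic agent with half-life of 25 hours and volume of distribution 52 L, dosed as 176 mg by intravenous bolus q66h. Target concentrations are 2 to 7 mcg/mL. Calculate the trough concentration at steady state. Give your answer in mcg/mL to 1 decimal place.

τ/t½ = 66/25 ≈ 2.64, so fraction remaining f = (1/2)^(66/25) ≈ 0.1604.
Accumulation ratio R = 1/(1 − f) ≈ 1/0.8396 ≈ 1.1910.
Single-dose peak C₀ = D/Vd = 176/52 ≈ 3.385 mcg/mL.
Cmax,ss = C₀/(1 − f) ≈ 3.385/0.8396 ≈ 4.032 mcg/mL.
One interval later, Cmin,ss = Cmax,ss·e^(−kτ) ≈ 4.032 × 0.1604 ≈ 0.647 mcg/mL.
Trough 0.6 mcg/mL vs MEC 2 mcg/mL: subtherapeutic.

0.6 mcg/mL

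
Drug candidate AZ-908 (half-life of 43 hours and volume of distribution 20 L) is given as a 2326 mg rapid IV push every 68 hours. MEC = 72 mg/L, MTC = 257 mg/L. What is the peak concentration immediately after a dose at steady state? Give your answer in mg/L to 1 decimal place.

Over one 68-h interval, 68/43 ≈ 1.5814 half-lives elapse, leaving f ≈ 0.3342 of each dose.
Accumulation ratio R = 1/(1 − f) ≈ 1/0.6658 ≈ 1.5020.
Single-dose peak C₀ = D/Vd = 2326/20 ≈ 116.300 mg/L.
Steady-state peak Cmax,ss = C₀·R ≈ 116.300 × 1.5020 ≈ 174.683 mg/L.
Peak 174.7 mg/L vs MTC 257 mg/L: below toxic threshold.

174.7 mg/L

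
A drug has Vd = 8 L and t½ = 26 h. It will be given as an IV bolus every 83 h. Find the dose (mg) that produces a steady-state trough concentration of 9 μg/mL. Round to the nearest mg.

586 mg

τ/t½ = 83/26 ≈ 3.1923, so f = (1/2)^(83/26) ≈ 0.109401.
Cmin,ss = (D/Vd)·f/(1−f), so D = Cmin,ss·Vd·(1−f)/f.
D = 9 × 8 × (1−f)/f ≈ 9 × 8 × 8.14068 ≈ 586.13 mg.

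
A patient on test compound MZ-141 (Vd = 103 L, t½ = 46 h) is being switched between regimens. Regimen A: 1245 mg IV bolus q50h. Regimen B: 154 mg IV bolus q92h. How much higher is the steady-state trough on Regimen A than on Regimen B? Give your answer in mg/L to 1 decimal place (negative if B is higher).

Regimen A: f = (1/2)^(50/46) ≈ 0.4708; Cmin,ss = (1245/103)·f/(1−f) ≈ 10.753 mg/L.
Regimen B: f = (1/2)^(92/46) ≈ 0.2500; Cmin,ss = (154/103)·f/(1−f) ≈ 0.498 mg/L.
Difference ≈ 10.753 − 0.498 ≈ 10.255 mg/L.

10.3 mg/L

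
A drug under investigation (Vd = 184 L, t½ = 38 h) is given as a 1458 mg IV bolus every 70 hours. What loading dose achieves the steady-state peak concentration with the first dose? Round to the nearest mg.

2022 mg

f = (1/2)^(70/38) ≈ 0.278914; accumulation ratio R = 1/(1−f) ≈ 1.38680.
Loading dose to hit Cmax,ss on first dose: D_load = D_maint·R ≈ 1458 × 1.38680 ≈ 2021.95 mg.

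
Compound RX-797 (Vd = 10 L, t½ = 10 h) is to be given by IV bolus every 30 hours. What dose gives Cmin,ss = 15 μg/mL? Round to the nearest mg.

1050 mg

τ/t½ = 30/10 ≈ 3, so f = (1/2)^(30/10) ≈ 0.125000.
Cmin,ss = (D/Vd)·f/(1−f), so D = Cmin,ss·Vd·(1−f)/f.
D = 15 × 10 × (1−f)/f ≈ 15 × 10 × 7.00000 ≈ 1050.00 mg.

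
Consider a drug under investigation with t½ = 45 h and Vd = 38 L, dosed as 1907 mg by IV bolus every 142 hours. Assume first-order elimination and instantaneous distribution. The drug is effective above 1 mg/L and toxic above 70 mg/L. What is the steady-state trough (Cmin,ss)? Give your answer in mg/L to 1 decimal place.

6.3 mg/L

Over one 142-h interval, 142/45 ≈ 3.1556 half-lives elapse, leaving f ≈ 0.1122 of each dose.
Accumulation ratio R = 1/(1 − f) ≈ 1/0.8878 ≈ 1.1264.
Each bolus raises the concentration by D/Vd = 1907/38 ≈ 50.184 mg/L.
Cmax,ss = C₀/(1 − f) ≈ 50.184/0.8878 ≈ 56.526 mg/L.
Steady-state trough Cmin,ss = Cmax,ss·f ≈ 56.526 × 0.1122 ≈ 6.342 mg/L.
Trough 6.3 mg/L vs MEC 1 mg/L: adequate.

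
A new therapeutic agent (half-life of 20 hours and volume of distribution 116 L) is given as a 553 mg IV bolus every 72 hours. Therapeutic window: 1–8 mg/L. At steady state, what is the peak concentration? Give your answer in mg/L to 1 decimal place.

5.2 mg/L

τ/t½ = 72/20 ≈ 3.6, so fraction remaining f = (1/2)^(72/20) ≈ 0.0825.
At steady state, accumulation factor R = 1/(1 − e^(−kτ)) ≈ 1.0899.
Single-dose peak C₀ = D/Vd = 553/116 ≈ 4.767 mg/L.
Cmax,ss = C₀/(1 − f) ≈ 4.767/0.9175 ≈ 5.196 mg/L.
Peak 5.2 mg/L vs MTC 8 mg/L: below toxic threshold.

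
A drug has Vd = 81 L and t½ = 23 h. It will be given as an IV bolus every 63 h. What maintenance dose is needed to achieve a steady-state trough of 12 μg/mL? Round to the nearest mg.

5518 mg

τ/t½ = 63/23 ≈ 2.7391, so f = (1/2)^(63/23) ≈ 0.149775.
Cmin,ss = (D/Vd)·f/(1−f), so D = Cmin,ss·Vd·(1−f)/f.
D = 12 × 81 × (1−f)/f ≈ 12 × 81 × 5.67668 ≈ 5517.73 mg.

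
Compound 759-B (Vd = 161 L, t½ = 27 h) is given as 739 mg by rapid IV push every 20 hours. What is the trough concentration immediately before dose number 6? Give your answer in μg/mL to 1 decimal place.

f = (1/2)^(τ/t½) = (1/2)^(20/27) ≈ 0.5984.
C₀ = D/Vd = 739/161 ≈ 4.590 μg/mL.
Before the 6th dose, 5 doses have been given. Superposition: Cmin = C₀·(f + f² + … + f^5).
≈ 4.590 × (0.5984 + 0.3581 + 0.2143 + 0.1282 + 0.0767) ≈ 4.590 × 1.3757 ≈ 6.314 μg/mL.

6.3 μg/mL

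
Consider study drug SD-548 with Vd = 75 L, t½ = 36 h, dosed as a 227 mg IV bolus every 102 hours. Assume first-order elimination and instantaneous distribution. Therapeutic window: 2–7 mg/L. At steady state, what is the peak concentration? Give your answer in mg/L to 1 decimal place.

τ/t½ = 102/36 ≈ 2.8333, so fraction remaining f = (1/2)^(102/36) ≈ 0.1403.
At steady state, accumulation factor R = 1/(1 − e^(−kτ)) ≈ 1.1632.
Single-dose peak C₀ = D/Vd = 227/75 ≈ 3.027 mg/L.
Steady-state peak Cmax,ss = C₀·R ≈ 3.027 × 1.1632 ≈ 3.521 mg/L.
Peak 3.5 mg/L vs MTC 7 mg/L: below toxic threshold.

3.5 mg/L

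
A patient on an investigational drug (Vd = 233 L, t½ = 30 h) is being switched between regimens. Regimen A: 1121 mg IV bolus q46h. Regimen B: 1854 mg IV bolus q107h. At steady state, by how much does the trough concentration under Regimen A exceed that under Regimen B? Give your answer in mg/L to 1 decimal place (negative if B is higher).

Regimen A: f = (1/2)^(46/30) ≈ 0.3455; Cmin,ss = (1121/233)·f/(1−f) ≈ 2.540 mg/L.
Regimen B: f = (1/2)^(107/30) ≈ 0.0844; Cmin,ss = (1854/233)·f/(1−f) ≈ 0.733 mg/L.
Difference ≈ 2.540 − 0.733 ≈ 1.807 mg/L.

1.8 mg/L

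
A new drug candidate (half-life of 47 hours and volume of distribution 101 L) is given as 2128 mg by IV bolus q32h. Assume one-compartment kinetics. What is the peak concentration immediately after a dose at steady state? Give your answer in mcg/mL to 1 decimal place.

τ/t½ = 32/47 ≈ 0.68085, so fraction remaining f = (1/2)^(32/47) ≈ 0.6238.
Accumulation ratio R = 1/(1 − f) ≈ 1/0.3762 ≈ 2.6582.
Single-dose peak C₀ = D/Vd = 2128/101 ≈ 21.069 mcg/mL.
Steady-state peak Cmax,ss = C₀·R ≈ 21.069 × 2.6582 ≈ 56.006 mcg/mL.

56.0 mcg/mL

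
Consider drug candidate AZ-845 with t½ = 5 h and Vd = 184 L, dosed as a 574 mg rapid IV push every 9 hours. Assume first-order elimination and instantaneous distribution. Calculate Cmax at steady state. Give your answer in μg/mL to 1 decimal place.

k = ln2/t½ = ln2/5 ≈ 0.138629 h⁻¹; fraction remaining f = e^(−kτ) = e^(−0.138629×9) ≈ 0.2872.
At steady state, accumulation factor R = 1/(1 − e^(−kτ)) ≈ 1.4029.
Each bolus raises the concentration by D/Vd = 574/184 ≈ 3.120 μg/mL.
Steady-state peak Cmax,ss = C₀·R ≈ 3.120 × 1.4029 ≈ 4.377 μg/mL.

4.4 μg/mL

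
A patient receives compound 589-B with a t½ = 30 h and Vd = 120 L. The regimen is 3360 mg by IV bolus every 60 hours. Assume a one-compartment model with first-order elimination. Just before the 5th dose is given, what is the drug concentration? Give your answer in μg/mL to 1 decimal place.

9.3 μg/mL

f = (1/2)^(τ/t½) = (1/2)^(60/30) ≈ 0.2500.
C₀ = D/Vd = 3360/120 ≈ 28.000 μg/mL.
Before the 5th dose, 4 doses have been given. Superposition: Cmin = C₀·(f + f² + … + f^4).
≈ 28.000 × (0.2500 + 0.0625 + 0.0156 + 0.0039) ≈ 28.000 × 0.3320 ≈ 9.296 μg/mL.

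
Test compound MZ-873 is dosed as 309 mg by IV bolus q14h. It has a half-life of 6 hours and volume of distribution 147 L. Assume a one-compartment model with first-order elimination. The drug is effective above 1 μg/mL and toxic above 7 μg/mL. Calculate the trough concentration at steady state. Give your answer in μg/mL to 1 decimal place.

k = ln2/t½ = ln2/6 ≈ 0.115525 h⁻¹; fraction remaining f = e^(−kτ) = e^(−0.115525×14) ≈ 0.1984.
Single-dose peak C₀ = D/Vd = 309/147 ≈ 2.102 μg/mL.
Steady-state trough Cmin,ss = C₀·f/(1−f) ≈ 2.102 × 0.1984/0.8016 ≈ 0.520 μg/mL.
Trough 0.5 μg/mL vs MEC 1 μg/mL: subtherapeutic.

0.5 μg/mL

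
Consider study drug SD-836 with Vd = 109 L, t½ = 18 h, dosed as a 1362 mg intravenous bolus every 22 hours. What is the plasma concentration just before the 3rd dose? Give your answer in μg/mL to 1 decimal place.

f = (1/2)^(τ/t½) = (1/2)^(22/18) ≈ 0.4286.
C₀ = D/Vd = 1362/109 ≈ 12.495 μg/mL.
Before the 3rd dose, 2 doses have been given. Superposition: Cmin = C₀·(f + f²).
≈ 12.495 × (0.4286 + 0.1837) ≈ 12.495 × 0.6123 ≈ 7.651 μg/mL.

7.7 μg/mL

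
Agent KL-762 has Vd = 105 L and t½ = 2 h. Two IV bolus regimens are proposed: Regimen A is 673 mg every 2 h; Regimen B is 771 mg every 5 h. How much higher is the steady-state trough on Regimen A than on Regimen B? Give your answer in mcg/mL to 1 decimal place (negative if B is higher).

4.8 mcg/mL

Regimen A: f = (1/2)^(2/2) ≈ 0.5000; Cmin,ss = (673/105)·f/(1−f) ≈ 6.410 mcg/mL.
Regimen B: f = (1/2)^(5/2) ≈ 0.1768; Cmin,ss = (771/105)·f/(1−f) ≈ 1.577 mcg/mL.
Difference ≈ 6.410 − 1.577 ≈ 4.833 mcg/mL.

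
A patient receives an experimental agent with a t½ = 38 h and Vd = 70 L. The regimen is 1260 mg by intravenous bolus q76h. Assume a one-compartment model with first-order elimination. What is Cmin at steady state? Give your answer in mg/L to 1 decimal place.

6.0 mg/L

The dosing interval is 2 half-lives, so f = 2^(−2) = 0.25.
At steady state, R = 1/(1 − 0.25) = 4/3.
Single-dose peak C₀ = D/Vd = 1260/70 = 18 mg/L.
Steady-state peak Cmax,ss = C₀·R = 18 × 4/3 ≈ 24.000 mg/L.
Steady-state trough Cmin,ss = Cmax,ss·f ≈ 24.000 × 0.25 ≈ 6.000 mg/L.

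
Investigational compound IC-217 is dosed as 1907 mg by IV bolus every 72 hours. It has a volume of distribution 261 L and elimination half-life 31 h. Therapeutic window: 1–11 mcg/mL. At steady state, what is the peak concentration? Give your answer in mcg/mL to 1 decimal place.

9.1 mcg/mL

k = ln2/t½ = ln2/31 ≈ 0.022360 h⁻¹; fraction remaining f = e^(−kτ) = e^(−0.022360×72) ≈ 0.1999.
At steady state, accumulation factor R = 1/(1 − e^(−kτ)) ≈ 1.2498.
Single-dose peak C₀ = D/Vd = 1907/261 ≈ 7.307 mcg/mL.
Steady-state peak Cmax,ss = C₀·R ≈ 7.307 × 1.2498 ≈ 9.132 mcg/mL.
Peak 9.1 mcg/mL vs MTC 11 mcg/mL: below toxic threshold.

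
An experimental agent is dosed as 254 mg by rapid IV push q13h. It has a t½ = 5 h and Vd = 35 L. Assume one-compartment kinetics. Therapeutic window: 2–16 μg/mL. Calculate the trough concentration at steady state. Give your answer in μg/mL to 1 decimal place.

1.4 μg/mL

k = ln2/t½ = ln2/5 ≈ 0.138629 h⁻¹; fraction remaining f = e^(−kτ) = e^(−0.138629×13) ≈ 0.1649.
Each bolus raises the concentration by D/Vd = 254/35 ≈ 7.257 μg/mL.
Steady-state trough Cmin,ss = C₀·f/(1−f) ≈ 7.257 × 0.1649/0.8351 ≈ 1.433 μg/mL.
Trough 1.4 μg/mL vs MEC 2 μg/mL: subtherapeutic.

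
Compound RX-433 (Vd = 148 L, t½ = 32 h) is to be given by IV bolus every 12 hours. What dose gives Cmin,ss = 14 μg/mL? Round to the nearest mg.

615 mg

τ/t½ = 12/32 ≈ 0.375, so f = (1/2)^(12/32) ≈ 0.771105.
Cmin,ss = (D/Vd)·f/(1−f), so D = Cmin,ss·Vd·(1−f)/f.
D = 14 × 148 × (1−f)/f ≈ 14 × 148 × 0.29684 ≈ 615.05 mg.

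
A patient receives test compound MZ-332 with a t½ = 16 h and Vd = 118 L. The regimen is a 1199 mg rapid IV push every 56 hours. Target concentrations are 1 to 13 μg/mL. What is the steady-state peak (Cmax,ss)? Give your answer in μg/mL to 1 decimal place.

Over one 56-h interval, 56/16 ≈ 3.5 half-lives elapse, leaving f ≈ 0.0884 of each dose.
Accumulation ratio R = 1/(1 − f) ≈ 1/0.9116 ≈ 1.0970.
Each bolus raises the concentration by D/Vd = 1199/118 ≈ 10.161 μg/mL.
Steady-state peak Cmax,ss = C₀·R ≈ 10.161 × 1.0970 ≈ 11.147 μg/mL.
Peak 11.1 μg/mL vs MTC 13 μg/mL: below toxic threshold.

11.1 μg/mL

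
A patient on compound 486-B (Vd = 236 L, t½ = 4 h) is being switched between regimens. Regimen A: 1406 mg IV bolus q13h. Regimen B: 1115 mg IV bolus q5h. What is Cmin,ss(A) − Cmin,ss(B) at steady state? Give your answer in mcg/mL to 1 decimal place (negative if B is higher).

-2.7 mcg/mL

Regimen A: f = (1/2)^(13/4) ≈ 0.1051; Cmin,ss = (1406/236)·f/(1−f) ≈ 0.700 mcg/mL.
Regimen B: f = (1/2)^(5/4) ≈ 0.4204; Cmin,ss = (1115/236)·f/(1−f) ≈ 3.427 mcg/mL.
Difference ≈ 0.700 − 3.427 ≈ -2.727 mcg/mL.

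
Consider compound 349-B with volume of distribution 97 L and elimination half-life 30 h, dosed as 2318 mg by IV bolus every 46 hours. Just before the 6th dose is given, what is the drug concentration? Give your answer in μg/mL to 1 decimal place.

12.6 μg/mL

f = (1/2)^(τ/t½) = (1/2)^(46/30) ≈ 0.3455.
C₀ = D/Vd = 2318/97 ≈ 23.897 μg/mL.
Before the 6th dose, 5 doses have been given. Superposition: Cmin = C₀·(f + f² + … + f^5).
≈ 23.897 × (0.3455 + 0.1194 + 0.0412 + 0.0142 + 0.0049) ≈ 23.897 × 0.5252 ≈ 12.551 μg/mL.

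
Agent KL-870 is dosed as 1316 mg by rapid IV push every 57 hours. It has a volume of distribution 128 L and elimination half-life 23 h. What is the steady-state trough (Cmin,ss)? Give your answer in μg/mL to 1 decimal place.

k = ln2/t½ = ln2/23 ≈ 0.030137 h⁻¹; fraction remaining f = e^(−kτ) = e^(−0.030137×57) ≈ 0.1795.
At steady state, accumulation factor R = 1/(1 − e^(−kτ)) ≈ 1.2188.
Single-dose peak C₀ = D/Vd = 1316/128 ≈ 10.281 μg/mL.
Steady-state peak Cmax,ss = C₀·R ≈ 10.281 × 1.2188 ≈ 12.530 μg/mL.
One interval later, Cmin,ss = Cmax,ss·e^(−kτ) ≈ 12.530 × 0.1795 ≈ 2.249 μg/mL.

2.2 μg/mL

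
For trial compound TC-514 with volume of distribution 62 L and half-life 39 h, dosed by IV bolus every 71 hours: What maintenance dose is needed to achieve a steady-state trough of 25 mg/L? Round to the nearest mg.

τ/t½ = 71/39 ≈ 1.8205, so f = (1/2)^(71/39) ≈ 0.283120.
Cmin,ss = (D/Vd)·f/(1−f), so D = Cmin,ss·Vd·(1−f)/f.
D = 25 × 62 × (1−f)/f ≈ 25 × 62 × 2.53207 ≈ 3924.71 mg.

3925 mg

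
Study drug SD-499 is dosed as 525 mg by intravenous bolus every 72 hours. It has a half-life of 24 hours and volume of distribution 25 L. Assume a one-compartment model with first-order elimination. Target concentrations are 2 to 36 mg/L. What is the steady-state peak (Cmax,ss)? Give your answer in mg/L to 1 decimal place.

24.0 mg/L

The dosing interval is 3 half-lives, so f = 2^(−3) = 0.125.
Accumulation ratio R = 1/(1 − f) = 1/0.875 = 8/7.
Single-dose peak C₀ = D/Vd = 525/25 = 21 mg/L.
Steady-state peak Cmax,ss = C₀·R = 21 × 8/7 ≈ 24.000 mg/L.
Peak 24.0 mg/L vs MTC 36 mg/L: below toxic threshold.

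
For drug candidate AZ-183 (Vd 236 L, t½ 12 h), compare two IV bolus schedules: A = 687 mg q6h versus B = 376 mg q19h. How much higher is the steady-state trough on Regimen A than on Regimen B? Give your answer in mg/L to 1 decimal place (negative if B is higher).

6.2 mg/L

Regimen A: f = (1/2)^(6/12) ≈ 0.7071; Cmin,ss = (687/236)·f/(1−f) ≈ 7.028 mg/L.
Regimen B: f = (1/2)^(19/12) ≈ 0.3337; Cmin,ss = (376/236)·f/(1−f) ≈ 0.798 mg/L.
Difference ≈ 7.028 − 0.798 ≈ 6.230 mg/L.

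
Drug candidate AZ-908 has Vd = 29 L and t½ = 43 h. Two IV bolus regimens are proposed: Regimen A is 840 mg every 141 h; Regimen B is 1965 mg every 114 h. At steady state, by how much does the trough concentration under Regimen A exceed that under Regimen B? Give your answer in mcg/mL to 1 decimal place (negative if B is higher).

-9.5 mcg/mL

Regimen A: f = (1/2)^(141/43) ≈ 0.1030; Cmin,ss = (840/29)·f/(1−f) ≈ 3.326 mcg/mL.
Regimen B: f = (1/2)^(114/43) ≈ 0.1592; Cmin,ss = (1965/29)·f/(1−f) ≈ 12.830 mcg/mL.
Difference ≈ 3.326 − 12.830 ≈ -9.504 mcg/mL.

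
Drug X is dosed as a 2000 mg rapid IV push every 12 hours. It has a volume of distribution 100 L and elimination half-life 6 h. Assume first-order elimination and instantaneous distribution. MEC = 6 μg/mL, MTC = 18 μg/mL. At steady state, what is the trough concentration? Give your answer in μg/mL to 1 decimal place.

The dosing interval is 2 half-lives, so f = 2^(−2) = 0.25.
At steady state, R = 1/(1 − 0.25) = 4/3.
Single-dose peak C₀ = D/Vd = 2000/100 = 20 μg/mL.
Steady-state peak Cmax,ss = C₀·R = 20 × 4/3 ≈ 26.667 μg/mL.
Steady-state trough Cmin,ss = Cmax,ss·f ≈ 26.667 × 0.25 ≈ 6.667 μg/mL.
Trough 6.7 μg/mL vs MEC 6 μg/mL: adequate.

6.7 μg/mL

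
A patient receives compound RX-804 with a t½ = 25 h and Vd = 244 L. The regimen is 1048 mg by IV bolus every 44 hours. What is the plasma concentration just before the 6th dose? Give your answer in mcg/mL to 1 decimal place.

f = (1/2)^(τ/t½) = (1/2)^(44/25) ≈ 0.2952.
C₀ = D/Vd = 1048/244 ≈ 4.295 mcg/mL.
Before the 6th dose, 5 doses have been given. Superposition: Cmin = C₀·(f + f² + … + f^5).
≈ 4.295 × (0.2952 + 0.0871 + 0.0257 + 0.0076 + 0.0022) ≈ 4.295 × 0.4178 ≈ 1.794 mcg/mL.

1.8 mcg/mL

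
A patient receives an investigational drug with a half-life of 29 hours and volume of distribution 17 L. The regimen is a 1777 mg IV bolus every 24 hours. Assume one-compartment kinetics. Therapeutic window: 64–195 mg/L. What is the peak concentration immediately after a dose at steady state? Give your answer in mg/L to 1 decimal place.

239.5 mg/L

k = ln2/t½ = ln2/29 ≈ 0.023902 h⁻¹; fraction remaining f = e^(−kτ) = e^(−0.023902×24) ≈ 0.5635.
At steady state, accumulation factor R = 1/(1 − e^(−kτ)) ≈ 2.2910.
Single-dose peak C₀ = D/Vd = 1777/17 ≈ 104.529 mg/L.
Steady-state peak Cmax,ss = C₀·R ≈ 104.529 × 2.2910 ≈ 239.476 mg/L.
Peak 239.5 mg/L vs MTC 195 mg/L: exceeds toxic threshold.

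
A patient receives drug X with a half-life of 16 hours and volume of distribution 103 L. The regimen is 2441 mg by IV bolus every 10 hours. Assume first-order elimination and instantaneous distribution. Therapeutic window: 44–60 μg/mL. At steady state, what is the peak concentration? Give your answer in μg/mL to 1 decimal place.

67.4 μg/mL

τ/t½ = 10/16 ≈ 0.625, so fraction remaining f = (1/2)^(10/16) ≈ 0.6484.
At steady state, accumulation factor R = 1/(1 − e^(−kτ)) ≈ 2.8441.
Single-dose peak C₀ = D/Vd = 2441/103 ≈ 23.699 μg/mL.
Steady-state peak Cmax,ss = C₀·R ≈ 23.699 × 2.8441 ≈ 67.402 μg/mL.
Peak 67.4 μg/mL vs MTC 60 μg/mL: exceeds toxic threshold.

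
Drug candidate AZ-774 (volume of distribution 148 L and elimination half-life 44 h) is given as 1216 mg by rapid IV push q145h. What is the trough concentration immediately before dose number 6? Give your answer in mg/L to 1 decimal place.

f = (1/2)^(τ/t½) = (1/2)^(145/44) ≈ 0.1019.
C₀ = D/Vd = 1216/148 ≈ 8.216 mg/L.
Before the 6th dose, 5 doses have been given. Superposition: Cmin = C₀·(f + f² + … + f^5).
≈ 8.216 × (0.1019 + 0.0104 + 0.0011 + 0.0001 + 0.0000) ≈ 8.216 × 0.1135 ≈ 0.933 mg/L.

0.9 mg/L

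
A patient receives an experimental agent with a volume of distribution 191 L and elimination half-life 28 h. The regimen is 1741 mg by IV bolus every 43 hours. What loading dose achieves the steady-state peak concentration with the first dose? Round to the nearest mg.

2658 mg

f = (1/2)^(43/28) ≈ 0.344909; accumulation ratio R = 1/(1−f) ≈ 1.52651.
Loading dose to hit Cmax,ss on first dose: D_load = D_maint·R ≈ 1741 × 1.52651 ≈ 2657.65 mg.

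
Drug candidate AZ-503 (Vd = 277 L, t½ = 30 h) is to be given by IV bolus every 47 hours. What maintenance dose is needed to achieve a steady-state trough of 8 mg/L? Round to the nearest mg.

4348 mg

τ/t½ = 47/30 ≈ 1.5667, so f = (1/2)^(47/30) ≈ 0.337587.
Cmin,ss = (D/Vd)·f/(1−f), so D = Cmin,ss·Vd·(1−f)/f.
D = 8 × 277 × (1−f)/f ≈ 8 × 277 × 1.96220 ≈ 4348.24 mg.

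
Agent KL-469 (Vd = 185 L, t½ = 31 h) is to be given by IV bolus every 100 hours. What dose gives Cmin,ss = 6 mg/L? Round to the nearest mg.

9275 mg

τ/t½ = 100/31 ≈ 3.2258, so f = (1/2)^(100/31) ≈ 0.106890.
Cmin,ss = (D/Vd)·f/(1−f), so D = Cmin,ss·Vd·(1−f)/f.
D = 6 × 185 × (1−f)/f ≈ 6 × 185 × 8.35541 ≈ 9274.51 mg.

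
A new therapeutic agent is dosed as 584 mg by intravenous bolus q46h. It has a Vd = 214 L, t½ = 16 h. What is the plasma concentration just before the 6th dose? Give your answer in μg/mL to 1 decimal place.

f = (1/2)^(τ/t½) = (1/2)^(46/16) ≈ 0.1363.
C₀ = D/Vd = 584/214 ≈ 2.729 μg/mL.
Before the 6th dose, 5 doses have been given. Superposition: Cmin = C₀·(f + f² + … + f^5).
≈ 2.729 × (0.1363 + 0.0186 + 0.0025 + 0.0003 + 0.0000) ≈ 2.729 × 0.1577 ≈ 0.430 μg/mL.

0.4 μg/mL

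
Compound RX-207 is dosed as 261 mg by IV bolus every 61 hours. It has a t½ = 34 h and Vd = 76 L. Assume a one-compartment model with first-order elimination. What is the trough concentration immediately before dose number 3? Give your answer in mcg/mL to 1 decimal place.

1.3 mcg/mL

f = (1/2)^(τ/t½) = (1/2)^(61/34) ≈ 0.2883.
C₀ = D/Vd = 261/76 ≈ 3.434 mcg/mL.
Before the 3rd dose, 2 doses have been given. Superposition: Cmin = C₀·(f + f²).
≈ 3.434 × (0.2883 + 0.0831) ≈ 3.434 × 0.3714 ≈ 1.275 mcg/mL.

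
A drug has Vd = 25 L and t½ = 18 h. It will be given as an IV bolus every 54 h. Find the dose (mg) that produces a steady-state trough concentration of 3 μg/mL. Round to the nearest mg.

τ/t½ = 54/18 ≈ 3, so f = (1/2)^(54/18) ≈ 0.125000.
Cmin,ss = (D/Vd)·f/(1−f), so D = Cmin,ss·Vd·(1−f)/f.
D = 3 × 25 × (1−f)/f ≈ 3 × 25 × 7.00000 ≈ 525.00 mg.

525 mg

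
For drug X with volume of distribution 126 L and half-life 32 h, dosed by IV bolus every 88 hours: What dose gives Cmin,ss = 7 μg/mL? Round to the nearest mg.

5051 mg

τ/t½ = 88/32 ≈ 2.75, so f = (1/2)^(88/32) ≈ 0.148651.
Cmin,ss = (D/Vd)·f/(1−f), so D = Cmin,ss·Vd·(1−f)/f.
D = 7 × 126 × (1−f)/f ≈ 7 × 126 × 5.72717 ≈ 5051.36 mg.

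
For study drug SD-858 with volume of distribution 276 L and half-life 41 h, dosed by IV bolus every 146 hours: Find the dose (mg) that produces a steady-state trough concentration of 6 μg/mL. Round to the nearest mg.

τ/t½ = 146/41 ≈ 3.561, so f = (1/2)^(146/41) ≈ 0.084730.
Cmin,ss = (D/Vd)·f/(1−f), so D = Cmin,ss·Vd·(1−f)/f.
D = 6 × 276 × (1−f)/f ≈ 6 × 276 × 10.80220 ≈ 17888.44 mg.

17888 mg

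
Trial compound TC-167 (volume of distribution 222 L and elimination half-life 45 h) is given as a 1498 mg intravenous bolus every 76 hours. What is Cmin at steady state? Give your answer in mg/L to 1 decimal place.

3.0 mg/L

Over one 76-h interval, 76/45 ≈ 1.6889 half-lives elapse, leaving f ≈ 0.3102 of each dose.
At steady state, accumulation factor R = 1/(1 − e^(−kτ)) ≈ 1.4497.
Each bolus raises the concentration by D/Vd = 1498/222 ≈ 6.748 mg/L.
Steady-state peak Cmax,ss = C₀·R ≈ 6.748 × 1.4497 ≈ 9.783 mg/L.
One interval later, Cmin,ss = Cmax,ss·e^(−kτ) ≈ 9.783 × 0.3102 ≈ 3.035 mg/L.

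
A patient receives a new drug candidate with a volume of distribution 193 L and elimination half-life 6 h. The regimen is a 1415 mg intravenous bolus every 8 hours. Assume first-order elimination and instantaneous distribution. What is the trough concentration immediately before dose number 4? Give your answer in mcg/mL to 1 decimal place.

f = (1/2)^(τ/t½) = (1/2)^(8/6) ≈ 0.3969.
C₀ = D/Vd = 1415/193 ≈ 7.332 mcg/mL.
Before the 4th dose, 3 doses have been given. Superposition: Cmin = C₀·(f + f² + … + f^3).
≈ 7.332 × (0.3969 + 0.1575 + 0.0625) ≈ 7.332 × 0.6169 ≈ 4.523 mcg/mL.

4.5 mcg/mL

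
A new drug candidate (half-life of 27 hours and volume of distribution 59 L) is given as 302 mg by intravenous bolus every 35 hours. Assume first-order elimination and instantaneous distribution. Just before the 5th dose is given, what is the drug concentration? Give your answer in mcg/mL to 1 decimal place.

f = (1/2)^(τ/t½) = (1/2)^(35/27) ≈ 0.4072.
C₀ = D/Vd = 302/59 ≈ 5.119 mcg/mL.
Before the 5th dose, 4 doses have been given. Superposition: Cmin = C₀·(f + f² + … + f^4).
≈ 5.119 × (0.4072 + 0.1658 + 0.0675 + 0.0275) ≈ 5.119 × 0.6680 ≈ 3.419 mcg/mL.

3.4 mcg/mL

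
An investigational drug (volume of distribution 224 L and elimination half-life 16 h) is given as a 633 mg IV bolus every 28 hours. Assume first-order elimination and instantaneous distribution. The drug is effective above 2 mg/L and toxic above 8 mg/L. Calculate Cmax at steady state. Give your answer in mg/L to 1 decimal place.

Over one 28-h interval, 28/16 ≈ 1.75 half-lives elapse, leaving f ≈ 0.2973 of each dose.
Accumulation ratio R = 1/(1 − f) ≈ 1/0.7027 ≈ 1.4231.
Each bolus raises the concentration by D/Vd = 633/224 ≈ 2.826 mg/L.
Cmax,ss = C₀/(1 − f) ≈ 2.826/0.7027 ≈ 4.022 mg/L.
Peak 4.0 mg/L vs MTC 8 mg/L: below toxic threshold.

4.0 mg/L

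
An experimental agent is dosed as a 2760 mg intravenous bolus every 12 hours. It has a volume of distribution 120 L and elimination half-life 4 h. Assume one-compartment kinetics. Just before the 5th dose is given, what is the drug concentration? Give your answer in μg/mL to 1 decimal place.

3.3 μg/mL

f = (1/2)^(τ/t½) = (1/2)^(12/4) ≈ 0.1250.
C₀ = D/Vd = 2760/120 ≈ 23.000 μg/mL.
Before the 5th dose, 4 doses have been given. Superposition: Cmin = C₀·(f + f² + … + f^4).
≈ 23.000 × (0.1250 + 0.0156 + 0.0020 + 0.0002) ≈ 23.000 × 0.1428 ≈ 3.284 μg/mL.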